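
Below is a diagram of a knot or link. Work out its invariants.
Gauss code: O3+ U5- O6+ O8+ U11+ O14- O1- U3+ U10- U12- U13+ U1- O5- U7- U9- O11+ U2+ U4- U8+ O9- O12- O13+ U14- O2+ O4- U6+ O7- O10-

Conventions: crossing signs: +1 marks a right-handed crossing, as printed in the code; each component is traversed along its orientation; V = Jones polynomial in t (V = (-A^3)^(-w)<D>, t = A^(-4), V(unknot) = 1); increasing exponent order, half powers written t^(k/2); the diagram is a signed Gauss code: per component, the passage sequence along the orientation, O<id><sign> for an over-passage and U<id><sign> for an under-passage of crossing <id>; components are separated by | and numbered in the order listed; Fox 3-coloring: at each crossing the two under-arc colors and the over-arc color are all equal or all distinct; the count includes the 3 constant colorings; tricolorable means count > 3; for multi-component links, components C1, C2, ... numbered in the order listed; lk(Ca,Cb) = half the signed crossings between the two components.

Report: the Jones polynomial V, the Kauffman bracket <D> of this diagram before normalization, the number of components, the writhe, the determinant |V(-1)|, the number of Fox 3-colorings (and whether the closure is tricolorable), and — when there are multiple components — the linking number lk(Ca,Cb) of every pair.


V(t) = t^-4 - t^-3 + t^-2 - 2t^-1 + 2 - t + t^2
bracket: A^-14 - A^-10 + 2A^-6 - 2A^-2 + A^2 - A^6 + A^10, w = -2
1 component, writhe -2, over 14 crossings
det 9, colorings 9 of 3^14 — tricolorable
observation: |V(-1)| = 9: so tricolorable, since 3 divides 9


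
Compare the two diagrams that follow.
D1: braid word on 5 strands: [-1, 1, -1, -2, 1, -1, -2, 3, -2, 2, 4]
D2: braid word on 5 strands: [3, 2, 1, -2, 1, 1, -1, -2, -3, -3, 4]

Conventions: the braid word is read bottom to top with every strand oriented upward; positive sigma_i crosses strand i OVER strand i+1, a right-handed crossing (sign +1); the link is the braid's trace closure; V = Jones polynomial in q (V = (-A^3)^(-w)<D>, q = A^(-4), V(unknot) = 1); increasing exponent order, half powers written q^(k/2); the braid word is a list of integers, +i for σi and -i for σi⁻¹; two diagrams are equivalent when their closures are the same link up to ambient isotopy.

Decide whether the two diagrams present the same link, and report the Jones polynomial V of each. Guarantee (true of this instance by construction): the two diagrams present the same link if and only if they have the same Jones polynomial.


equivalent: no
V(D1) = -q^(-5/2) - q^(-1/2)  (w -1, c 11, <D> = A^-1 + A^7)
V(D2) = -q^(1/2) - q^(5/2)  [11 crossings, <D> = A^-7 + A, w = +1]
key observation: 2 classes among 2 diagrams; unequal V(q) rules out equality


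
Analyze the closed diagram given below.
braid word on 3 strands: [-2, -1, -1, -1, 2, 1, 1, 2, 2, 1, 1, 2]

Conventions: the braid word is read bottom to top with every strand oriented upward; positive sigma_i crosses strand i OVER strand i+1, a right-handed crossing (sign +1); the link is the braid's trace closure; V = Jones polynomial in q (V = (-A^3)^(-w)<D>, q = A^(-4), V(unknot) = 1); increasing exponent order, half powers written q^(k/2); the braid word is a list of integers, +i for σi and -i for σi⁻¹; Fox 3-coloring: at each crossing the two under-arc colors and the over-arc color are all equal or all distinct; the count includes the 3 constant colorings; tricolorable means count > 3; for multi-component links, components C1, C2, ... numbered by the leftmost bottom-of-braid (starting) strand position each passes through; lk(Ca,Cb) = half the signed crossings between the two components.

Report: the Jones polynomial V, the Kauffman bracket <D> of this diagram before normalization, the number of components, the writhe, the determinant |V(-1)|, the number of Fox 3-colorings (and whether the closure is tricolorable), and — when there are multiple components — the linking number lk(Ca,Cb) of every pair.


Jones polynomial: V(q) = q - q^2 + 2q^3 - q^4 + q^5 - q^6
<D> = -A^-12 + A^-8 - A^-4 + 2 - A^4 + A^8; writhe +4
components 1, writhe +4 (12 crossings)
3-colorings: 3 of 3^12, det 7 — not tricolorable
note: det 7 = |V(-1)|; not divisible by 3, so not tricolorable


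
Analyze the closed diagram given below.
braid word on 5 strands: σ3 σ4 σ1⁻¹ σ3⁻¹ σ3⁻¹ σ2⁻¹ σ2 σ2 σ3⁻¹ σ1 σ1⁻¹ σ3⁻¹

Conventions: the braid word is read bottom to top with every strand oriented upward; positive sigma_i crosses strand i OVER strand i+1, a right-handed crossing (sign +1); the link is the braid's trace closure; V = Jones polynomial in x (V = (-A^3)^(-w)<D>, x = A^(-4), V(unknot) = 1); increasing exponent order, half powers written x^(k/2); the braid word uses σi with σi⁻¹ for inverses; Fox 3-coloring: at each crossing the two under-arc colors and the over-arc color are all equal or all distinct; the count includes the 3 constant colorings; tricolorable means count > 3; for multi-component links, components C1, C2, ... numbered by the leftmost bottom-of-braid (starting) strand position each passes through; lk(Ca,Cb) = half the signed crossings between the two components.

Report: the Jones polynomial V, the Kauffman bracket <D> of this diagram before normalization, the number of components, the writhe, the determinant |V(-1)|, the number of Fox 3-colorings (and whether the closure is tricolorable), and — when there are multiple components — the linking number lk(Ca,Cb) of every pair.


Jones polynomial: V(x) = -x^-4 + x^-3 + x^-1
<D> = A^-2 + A^6 - A^10; writhe -2
components 1, writhe -2 (12 crossings)
3-colorings: 9 of 3^12, det 3 — tricolorable
note: w = -2 (over 12 crossings) is diagram-only; (-A^3)^(2) removes it from V


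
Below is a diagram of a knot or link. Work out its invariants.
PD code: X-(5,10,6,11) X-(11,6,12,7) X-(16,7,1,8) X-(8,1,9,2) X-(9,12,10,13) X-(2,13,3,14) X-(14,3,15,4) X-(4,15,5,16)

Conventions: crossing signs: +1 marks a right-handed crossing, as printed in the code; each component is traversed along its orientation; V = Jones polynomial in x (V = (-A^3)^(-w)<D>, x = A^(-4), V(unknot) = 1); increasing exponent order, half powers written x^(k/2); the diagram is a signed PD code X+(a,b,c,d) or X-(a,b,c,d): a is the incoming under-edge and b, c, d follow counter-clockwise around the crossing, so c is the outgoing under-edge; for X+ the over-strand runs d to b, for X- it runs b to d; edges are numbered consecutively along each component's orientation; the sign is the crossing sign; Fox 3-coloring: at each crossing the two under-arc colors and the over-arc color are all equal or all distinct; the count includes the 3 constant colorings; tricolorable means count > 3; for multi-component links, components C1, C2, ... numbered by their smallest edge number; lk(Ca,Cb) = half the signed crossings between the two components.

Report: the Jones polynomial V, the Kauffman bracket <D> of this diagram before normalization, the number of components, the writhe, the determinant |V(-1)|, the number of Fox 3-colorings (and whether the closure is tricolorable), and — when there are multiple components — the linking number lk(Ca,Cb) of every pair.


V(x) = -x^-8 + x^-5 + x^-3
bracket: A^-12 + A^-4 - A^8, w = -8
1 component, writhe -8, over 8 crossings
det 3, colorings 9 of 3^8 — tricolorable
observation: w = -8 shifts under R1 moves; the (-A^3)^(8) factor cancels that in V


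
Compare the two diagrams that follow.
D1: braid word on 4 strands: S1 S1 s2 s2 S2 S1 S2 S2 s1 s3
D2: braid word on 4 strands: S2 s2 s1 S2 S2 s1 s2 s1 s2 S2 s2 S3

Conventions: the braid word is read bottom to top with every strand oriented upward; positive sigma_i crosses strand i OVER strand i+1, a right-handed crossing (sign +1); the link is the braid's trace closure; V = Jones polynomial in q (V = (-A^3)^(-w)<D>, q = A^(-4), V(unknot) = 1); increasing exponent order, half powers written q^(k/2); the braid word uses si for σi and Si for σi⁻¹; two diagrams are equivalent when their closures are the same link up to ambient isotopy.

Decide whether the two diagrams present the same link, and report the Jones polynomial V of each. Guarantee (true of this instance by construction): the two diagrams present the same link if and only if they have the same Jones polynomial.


equivalent: no
V(D1) = -q^(-9/2) - q^(-5/2) + q^(-3/2) - q^(-1/2)  (w -2, c 10, <D> = -A^-4 + 1 - A^4 - A^12)
V(D2) = -q^(1/2) + q^(3/2) - q^(5/2) - q^(9/2)  (w +2, c 12, <D> = -A^-12 - A^-4 + 1 - A^4)
why: 2 classes among 2 diagrams; unequal V(q) rules out equality


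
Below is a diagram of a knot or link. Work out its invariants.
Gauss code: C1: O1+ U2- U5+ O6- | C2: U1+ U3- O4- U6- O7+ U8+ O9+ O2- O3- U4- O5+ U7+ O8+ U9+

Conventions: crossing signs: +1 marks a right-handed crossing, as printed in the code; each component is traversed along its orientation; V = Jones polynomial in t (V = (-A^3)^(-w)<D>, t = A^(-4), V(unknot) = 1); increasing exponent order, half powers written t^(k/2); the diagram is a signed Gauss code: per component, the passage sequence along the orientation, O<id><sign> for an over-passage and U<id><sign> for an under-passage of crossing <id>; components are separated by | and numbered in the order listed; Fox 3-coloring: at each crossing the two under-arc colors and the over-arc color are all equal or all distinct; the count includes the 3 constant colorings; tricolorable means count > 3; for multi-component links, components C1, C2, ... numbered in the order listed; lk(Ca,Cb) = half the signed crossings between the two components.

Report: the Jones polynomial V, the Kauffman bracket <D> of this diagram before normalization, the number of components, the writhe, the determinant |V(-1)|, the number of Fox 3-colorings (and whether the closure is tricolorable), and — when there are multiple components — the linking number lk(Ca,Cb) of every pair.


V = t^(-5/2) - 3t^(-3/2) + 3t^(-1/2) - 5t^(1/2) + 4t^(3/2) - 4t^(5/2) + 3t^(7/2) - t^(9/2)
<D> = A^-15 - 3A^-11 + 4A^-7 - 4A^-3 + 5A - 3A^5 + 3A^9 - A^13 (w = +1)
2 components over 9 crossings, w = +1
lk(C1,C2): 0
9 Fox colorings among 3^9, |V(-1)| = 24: tricolorable
why: det 24 = |V(-1)|; divisible by 3, so tricolorable


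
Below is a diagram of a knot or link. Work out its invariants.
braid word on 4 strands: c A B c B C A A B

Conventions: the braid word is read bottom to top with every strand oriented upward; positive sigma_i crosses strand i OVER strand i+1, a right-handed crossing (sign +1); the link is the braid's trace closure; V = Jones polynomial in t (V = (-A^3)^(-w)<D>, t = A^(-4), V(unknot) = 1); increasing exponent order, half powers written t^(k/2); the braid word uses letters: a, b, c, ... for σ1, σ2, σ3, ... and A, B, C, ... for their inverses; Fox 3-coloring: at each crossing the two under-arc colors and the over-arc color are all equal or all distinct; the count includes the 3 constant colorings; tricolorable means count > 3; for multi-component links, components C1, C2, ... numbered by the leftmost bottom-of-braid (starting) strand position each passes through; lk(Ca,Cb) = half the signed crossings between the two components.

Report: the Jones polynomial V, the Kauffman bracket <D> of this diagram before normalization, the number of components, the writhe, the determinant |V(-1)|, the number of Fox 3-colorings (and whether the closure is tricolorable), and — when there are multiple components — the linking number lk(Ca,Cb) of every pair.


V = t^-5 + 2t^-3 + t^-1
<D> = -A^-11 - 2A^-3 - A^5 (w = -5)
3 components over 9 crossings, w = -5
lk(C1,C2): -1
lk(C1,C3) = -1
linking number lk(C2,C3) = 0
3 Fox colorings among 3^9, |V(-1)| = 4: not tricolorable
why: the 3 component pairs carry total linking -2


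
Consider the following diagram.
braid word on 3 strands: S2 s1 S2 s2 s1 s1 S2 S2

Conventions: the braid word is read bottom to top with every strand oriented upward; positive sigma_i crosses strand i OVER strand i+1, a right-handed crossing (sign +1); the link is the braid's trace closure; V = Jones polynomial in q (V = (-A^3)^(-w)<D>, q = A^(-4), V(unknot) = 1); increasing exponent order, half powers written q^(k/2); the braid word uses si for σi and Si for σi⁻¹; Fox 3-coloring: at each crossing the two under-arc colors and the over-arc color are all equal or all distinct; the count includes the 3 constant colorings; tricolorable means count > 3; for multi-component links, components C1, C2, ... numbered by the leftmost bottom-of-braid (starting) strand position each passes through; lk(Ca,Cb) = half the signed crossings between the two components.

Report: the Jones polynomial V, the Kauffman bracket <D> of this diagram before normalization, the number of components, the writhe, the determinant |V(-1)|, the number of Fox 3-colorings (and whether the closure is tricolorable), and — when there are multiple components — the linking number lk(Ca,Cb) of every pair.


V = -q^-3 + q^-2 - q^-1 + 3 - q + q^2 - q^3
<D> = -A^-12 + A^-8 - A^-4 + 3 - A^4 + A^8 - A^12 (w = 0)
1 component over 8 crossings, w = 0
27 Fox colorings among 3^8, |V(-1)| = 9: tricolorable
why: |V(-1)| = 9: so tricolorable, since 3 divides 9


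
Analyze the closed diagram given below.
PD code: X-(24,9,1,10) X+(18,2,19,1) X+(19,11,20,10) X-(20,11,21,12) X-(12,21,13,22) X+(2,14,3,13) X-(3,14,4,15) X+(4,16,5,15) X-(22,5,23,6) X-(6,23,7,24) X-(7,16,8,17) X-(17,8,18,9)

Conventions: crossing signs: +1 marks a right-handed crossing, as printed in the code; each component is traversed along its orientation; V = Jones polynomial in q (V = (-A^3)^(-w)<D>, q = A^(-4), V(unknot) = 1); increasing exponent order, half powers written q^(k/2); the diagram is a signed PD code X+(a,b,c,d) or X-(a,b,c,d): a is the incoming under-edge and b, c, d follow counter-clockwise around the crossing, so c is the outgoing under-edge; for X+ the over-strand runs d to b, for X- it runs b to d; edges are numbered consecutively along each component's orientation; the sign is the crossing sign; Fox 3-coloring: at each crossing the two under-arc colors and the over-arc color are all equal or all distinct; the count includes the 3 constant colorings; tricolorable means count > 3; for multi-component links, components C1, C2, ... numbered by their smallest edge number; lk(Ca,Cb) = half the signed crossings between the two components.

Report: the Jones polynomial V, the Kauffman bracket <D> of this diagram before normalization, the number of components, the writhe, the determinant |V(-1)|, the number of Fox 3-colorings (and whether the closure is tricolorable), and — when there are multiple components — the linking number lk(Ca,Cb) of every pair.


Jones polynomial: V(q) = q^-7 - 2q^-6 + 2q^-5 - 3q^-4 + 3q^-3 - 2q^-2 + 2q^-1
<D> = 2A^-8 - 2A^-4 + 3 - 3A^4 + 2A^8 - 2A^12 + A^16; writhe -4
components 1, writhe -4 (12 crossings)
3-colorings: 9 of 3^12, det 15 — tricolorable
note: V spans 6 powers of q: at least 6 crossings in any diagram


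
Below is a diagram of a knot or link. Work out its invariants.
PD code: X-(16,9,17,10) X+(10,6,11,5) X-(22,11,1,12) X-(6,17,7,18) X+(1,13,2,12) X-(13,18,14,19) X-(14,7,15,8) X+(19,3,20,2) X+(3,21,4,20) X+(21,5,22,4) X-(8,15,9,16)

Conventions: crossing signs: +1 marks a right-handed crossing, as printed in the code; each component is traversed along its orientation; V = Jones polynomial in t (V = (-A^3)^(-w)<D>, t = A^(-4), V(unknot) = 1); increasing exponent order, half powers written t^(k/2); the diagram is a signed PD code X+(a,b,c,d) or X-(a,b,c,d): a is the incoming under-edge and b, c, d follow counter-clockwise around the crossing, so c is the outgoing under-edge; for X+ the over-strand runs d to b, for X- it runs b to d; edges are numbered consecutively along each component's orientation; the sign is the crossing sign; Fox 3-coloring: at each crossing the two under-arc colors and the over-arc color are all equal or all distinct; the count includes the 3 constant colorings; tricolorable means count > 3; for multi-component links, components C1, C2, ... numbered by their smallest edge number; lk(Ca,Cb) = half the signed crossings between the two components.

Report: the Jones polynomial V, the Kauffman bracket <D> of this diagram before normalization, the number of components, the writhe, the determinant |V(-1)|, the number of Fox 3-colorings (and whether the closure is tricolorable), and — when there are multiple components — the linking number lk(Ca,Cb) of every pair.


Jones polynomial: V(t) = -t^-3 + t^-2 - t^-1 + 3 - t + t^2 - t^3
<D> = A^-15 - A^-11 + A^-7 - 3A^-3 + A - A^5 + A^9; writhe -1
components 1, writhe -1 (11 crossings)
3-colorings: 27 of 3^11, det 9 — tricolorable
note: V spans 6 powers of t: at least 6 crossings in any diagram


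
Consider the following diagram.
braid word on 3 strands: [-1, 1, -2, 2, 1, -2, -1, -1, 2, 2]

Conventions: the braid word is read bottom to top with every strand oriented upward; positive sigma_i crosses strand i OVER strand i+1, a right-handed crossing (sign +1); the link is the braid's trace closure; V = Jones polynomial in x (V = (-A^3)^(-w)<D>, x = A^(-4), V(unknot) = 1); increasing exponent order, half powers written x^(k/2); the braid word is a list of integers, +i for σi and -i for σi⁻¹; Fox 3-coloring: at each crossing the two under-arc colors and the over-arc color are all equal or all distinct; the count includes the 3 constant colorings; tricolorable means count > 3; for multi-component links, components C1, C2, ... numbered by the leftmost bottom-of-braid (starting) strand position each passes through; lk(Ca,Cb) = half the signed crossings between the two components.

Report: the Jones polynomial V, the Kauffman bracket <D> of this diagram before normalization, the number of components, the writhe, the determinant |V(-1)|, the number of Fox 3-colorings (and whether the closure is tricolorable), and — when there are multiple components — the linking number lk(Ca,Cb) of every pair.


V = x^-2 - x^-1 + 1 - x + x^2
<D> = A^-8 - A^-4 + 1 - A^4 + A^8 (w = 0)
1 component over 10 crossings, w = 0
3 Fox colorings among 3^10, |V(-1)| = 5: not tricolorable
why: det 5 = |V(-1)|; not divisible by 3, so not tricolorable


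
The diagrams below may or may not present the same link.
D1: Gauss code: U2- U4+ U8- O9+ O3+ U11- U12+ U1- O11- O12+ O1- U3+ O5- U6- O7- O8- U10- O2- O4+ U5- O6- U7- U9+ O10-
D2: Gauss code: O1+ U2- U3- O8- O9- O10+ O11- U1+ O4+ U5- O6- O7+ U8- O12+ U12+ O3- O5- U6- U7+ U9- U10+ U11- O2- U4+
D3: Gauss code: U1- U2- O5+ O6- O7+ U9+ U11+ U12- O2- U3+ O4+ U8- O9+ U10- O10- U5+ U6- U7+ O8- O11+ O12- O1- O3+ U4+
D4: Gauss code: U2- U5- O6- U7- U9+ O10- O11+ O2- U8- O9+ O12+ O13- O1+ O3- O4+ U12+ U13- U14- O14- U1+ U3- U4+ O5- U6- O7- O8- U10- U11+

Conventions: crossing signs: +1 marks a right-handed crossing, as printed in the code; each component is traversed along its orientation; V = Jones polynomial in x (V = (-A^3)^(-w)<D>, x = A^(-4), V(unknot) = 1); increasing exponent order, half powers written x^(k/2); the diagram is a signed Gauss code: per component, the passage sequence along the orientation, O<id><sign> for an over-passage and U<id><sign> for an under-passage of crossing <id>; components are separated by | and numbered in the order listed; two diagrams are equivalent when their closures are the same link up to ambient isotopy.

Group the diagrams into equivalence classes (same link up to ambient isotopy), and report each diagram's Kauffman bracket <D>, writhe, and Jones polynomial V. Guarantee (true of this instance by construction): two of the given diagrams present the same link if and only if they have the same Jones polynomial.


classes: {D1, D4} | {D2} | {D3}
V(D1) = -x^-6 + x^-5 - x^-4 + 2x^-3 - x^-2 + x^-1  [12 crossings, <D> = A^-8 - A^-4 + 2 - A^4 + A^8 - A^12, w = -4]
V(D2) = x^-5 - 2x^-4 + 2x^-3 - 2x^-2 + 2x^-1 - 1 + x  [12 crossings, <D> = A^-10 - A^-6 + 2A^-2 - 2A^2 + 2A^6 - 2A^10 + A^14, w = -2]
V(D3) = 1  [12 crossings, <D> = 1, w = 0]
D4 (bracket A^-8 - A^-4 + 2 - A^4 + A^8 - A^12; 14 crossings at w = -4): V = -x^-6 + x^-5 - x^-4 + 2x^-3 - x^-2 + x^-1
insight: 3 values of V(x) split the 4 diagrams


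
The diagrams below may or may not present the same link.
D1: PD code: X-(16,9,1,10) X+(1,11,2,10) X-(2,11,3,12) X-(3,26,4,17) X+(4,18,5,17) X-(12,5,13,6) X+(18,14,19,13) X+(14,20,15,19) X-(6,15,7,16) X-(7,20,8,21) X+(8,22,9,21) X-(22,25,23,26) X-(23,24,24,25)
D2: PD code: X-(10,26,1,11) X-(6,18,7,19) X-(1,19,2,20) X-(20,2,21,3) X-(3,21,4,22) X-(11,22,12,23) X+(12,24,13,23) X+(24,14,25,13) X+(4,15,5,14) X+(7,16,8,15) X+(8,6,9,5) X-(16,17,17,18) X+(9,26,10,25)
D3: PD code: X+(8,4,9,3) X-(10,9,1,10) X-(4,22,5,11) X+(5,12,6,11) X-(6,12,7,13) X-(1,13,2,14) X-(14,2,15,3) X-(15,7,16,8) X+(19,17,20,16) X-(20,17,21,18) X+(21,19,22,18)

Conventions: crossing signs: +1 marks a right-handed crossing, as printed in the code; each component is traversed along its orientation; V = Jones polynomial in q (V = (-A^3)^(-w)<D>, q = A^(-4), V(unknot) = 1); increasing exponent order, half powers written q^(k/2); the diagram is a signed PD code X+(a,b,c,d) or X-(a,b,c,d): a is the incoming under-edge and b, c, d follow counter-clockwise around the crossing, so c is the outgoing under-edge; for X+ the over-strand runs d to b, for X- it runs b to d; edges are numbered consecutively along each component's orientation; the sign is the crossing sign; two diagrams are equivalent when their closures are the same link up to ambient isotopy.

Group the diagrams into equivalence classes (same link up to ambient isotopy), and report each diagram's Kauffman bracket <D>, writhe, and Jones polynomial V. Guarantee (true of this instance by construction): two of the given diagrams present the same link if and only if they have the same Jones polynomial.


classes: {D1} | {D2} | {D3}
V(D1) = q^(-7/2) - q^(-5/2) + q^(-3/2) - 2q^(-1/2) - q^(3/2)  [13 crossings, <D> = A^-15 + 2A^-7 - A^-3 + A - A^5, w = -3]
D2 (bracket A^-1 + A^7; 13 crossings at w = -1): V = -q^(-5/2) - q^(-1/2)
D3 (bracket A^-7 - A^-3 + A + A^9; 11 crossings at w = -3): V = -q^(-9/2) - q^(-5/2) + q^(-3/2) - q^(-1/2)
note: 3 values of V(q) split the 3 diagrams


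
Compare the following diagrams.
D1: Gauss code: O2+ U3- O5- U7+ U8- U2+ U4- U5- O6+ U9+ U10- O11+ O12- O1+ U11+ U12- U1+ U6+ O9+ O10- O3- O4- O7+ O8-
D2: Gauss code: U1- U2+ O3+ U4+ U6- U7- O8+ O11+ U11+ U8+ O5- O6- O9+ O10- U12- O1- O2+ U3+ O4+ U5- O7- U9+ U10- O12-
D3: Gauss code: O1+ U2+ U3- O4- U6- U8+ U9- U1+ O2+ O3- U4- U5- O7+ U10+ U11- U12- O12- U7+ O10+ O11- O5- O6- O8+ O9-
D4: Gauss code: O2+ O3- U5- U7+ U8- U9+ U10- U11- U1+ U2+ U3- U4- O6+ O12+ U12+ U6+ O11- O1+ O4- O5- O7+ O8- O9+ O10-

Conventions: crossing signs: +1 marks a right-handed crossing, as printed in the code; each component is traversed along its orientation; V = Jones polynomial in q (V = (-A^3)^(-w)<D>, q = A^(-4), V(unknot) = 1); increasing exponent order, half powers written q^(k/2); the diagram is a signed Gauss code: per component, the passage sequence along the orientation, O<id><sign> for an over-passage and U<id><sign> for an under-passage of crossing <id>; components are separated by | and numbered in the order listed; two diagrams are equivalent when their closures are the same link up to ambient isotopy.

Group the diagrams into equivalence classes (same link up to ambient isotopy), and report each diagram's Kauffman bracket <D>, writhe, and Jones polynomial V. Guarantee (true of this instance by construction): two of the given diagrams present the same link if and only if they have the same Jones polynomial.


equivalence classes: {D1, D2, D3, D4}
D1 (bracket 1; 12 crossings at w = 0): V = 1
V(D2) = 1  (w 0, c 12, <D> = 1)
D3 (bracket A^-6; 12 crossings at w = -2): V = 1
V(D4) = 1  [12 crossings, <D> = 1, w = 0]
key observation: all 4 diagrams share one V(q), hence one class


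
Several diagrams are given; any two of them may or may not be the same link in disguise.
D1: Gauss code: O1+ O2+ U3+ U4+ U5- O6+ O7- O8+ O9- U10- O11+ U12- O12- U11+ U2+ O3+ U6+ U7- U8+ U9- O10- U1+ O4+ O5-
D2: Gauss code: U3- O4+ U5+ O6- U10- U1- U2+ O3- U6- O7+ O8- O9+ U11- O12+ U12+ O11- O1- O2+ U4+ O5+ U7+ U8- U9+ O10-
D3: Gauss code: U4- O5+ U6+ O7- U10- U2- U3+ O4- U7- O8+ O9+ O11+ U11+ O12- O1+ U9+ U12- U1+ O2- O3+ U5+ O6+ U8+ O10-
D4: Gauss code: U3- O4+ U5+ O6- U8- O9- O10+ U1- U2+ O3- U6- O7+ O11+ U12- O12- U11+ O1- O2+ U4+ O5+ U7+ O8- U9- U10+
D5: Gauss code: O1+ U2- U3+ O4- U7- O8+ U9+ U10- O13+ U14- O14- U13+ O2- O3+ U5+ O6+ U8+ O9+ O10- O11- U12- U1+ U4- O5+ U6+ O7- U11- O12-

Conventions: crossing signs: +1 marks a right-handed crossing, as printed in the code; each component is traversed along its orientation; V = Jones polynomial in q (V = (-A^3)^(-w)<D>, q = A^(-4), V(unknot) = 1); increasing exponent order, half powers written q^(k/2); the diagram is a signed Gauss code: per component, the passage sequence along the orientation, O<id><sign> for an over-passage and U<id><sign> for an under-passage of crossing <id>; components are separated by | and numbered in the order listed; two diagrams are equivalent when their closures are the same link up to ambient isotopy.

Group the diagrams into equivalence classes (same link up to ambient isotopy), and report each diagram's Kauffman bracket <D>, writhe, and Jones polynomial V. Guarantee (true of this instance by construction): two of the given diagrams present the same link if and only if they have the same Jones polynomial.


classes: {D1} | {D2, D3, D4, D5}
V(D1) = 1  [12 crossings, <D> = A^6, w = +2]
V(D2) = -q^-3 + 2q^-2 - 2q^-1 + 3 - 2q + 2q^2 - q^3  [12 crossings, <D> = -A^-12 + 2A^-8 - 2A^-4 + 3 - 2A^4 + 2A^8 - A^12, w = 0]
V(D3) = -q^-3 + 2q^-2 - 2q^-1 + 3 - 2q + 2q^2 - q^3  [12 crossings, <D> = -A^-6 + 2A^-2 - 2A^2 + 3A^6 - 2A^10 + 2A^14 - A^18, w = +2]
D4 (bracket -A^-12 + 2A^-8 - 2A^-4 + 3 - 2A^4 + 2A^8 - A^12; 12 crossings at w = 0): V = -q^-3 + 2q^-2 - 2q^-1 + 3 - 2q + 2q^2 - q^3
D5 (bracket -A^-12 + 2A^-8 - 2A^-4 + 3 - 2A^4 + 2A^8 - A^12; 14 crossings at w = 0): V = -q^-3 + 2q^-2 - 2q^-1 + 3 - 2q + 2q^2 - q^3
note: V(q) takes 2 values over 5 diagrams, fixing the grouping


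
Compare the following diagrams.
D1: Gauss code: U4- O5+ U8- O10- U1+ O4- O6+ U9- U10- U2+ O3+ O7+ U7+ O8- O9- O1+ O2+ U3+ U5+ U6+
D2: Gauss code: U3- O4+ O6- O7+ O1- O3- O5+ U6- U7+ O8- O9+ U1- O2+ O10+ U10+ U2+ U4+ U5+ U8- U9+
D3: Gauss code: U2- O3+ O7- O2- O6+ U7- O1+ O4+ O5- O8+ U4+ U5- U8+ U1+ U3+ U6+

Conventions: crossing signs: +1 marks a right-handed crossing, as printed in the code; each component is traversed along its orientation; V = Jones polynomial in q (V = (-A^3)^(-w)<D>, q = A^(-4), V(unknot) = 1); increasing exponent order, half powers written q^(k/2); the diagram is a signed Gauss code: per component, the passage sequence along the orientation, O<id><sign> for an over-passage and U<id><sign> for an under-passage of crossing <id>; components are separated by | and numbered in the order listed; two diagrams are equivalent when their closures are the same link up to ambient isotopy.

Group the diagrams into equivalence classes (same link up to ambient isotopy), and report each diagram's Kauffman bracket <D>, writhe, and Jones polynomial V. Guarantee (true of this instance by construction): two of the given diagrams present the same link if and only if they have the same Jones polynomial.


grouping into links: {D1, D2, D3}
V(D1) = 1  (w +2, c 10, <D> = A^6)
V(D2) = 1  [10 crossings, <D> = A^6, w = +2]
D3 (bracket A^6; 8 crossings at w = +2): V = 1
why: one V(q) for all 3 diagrams — one class (guaranteed)


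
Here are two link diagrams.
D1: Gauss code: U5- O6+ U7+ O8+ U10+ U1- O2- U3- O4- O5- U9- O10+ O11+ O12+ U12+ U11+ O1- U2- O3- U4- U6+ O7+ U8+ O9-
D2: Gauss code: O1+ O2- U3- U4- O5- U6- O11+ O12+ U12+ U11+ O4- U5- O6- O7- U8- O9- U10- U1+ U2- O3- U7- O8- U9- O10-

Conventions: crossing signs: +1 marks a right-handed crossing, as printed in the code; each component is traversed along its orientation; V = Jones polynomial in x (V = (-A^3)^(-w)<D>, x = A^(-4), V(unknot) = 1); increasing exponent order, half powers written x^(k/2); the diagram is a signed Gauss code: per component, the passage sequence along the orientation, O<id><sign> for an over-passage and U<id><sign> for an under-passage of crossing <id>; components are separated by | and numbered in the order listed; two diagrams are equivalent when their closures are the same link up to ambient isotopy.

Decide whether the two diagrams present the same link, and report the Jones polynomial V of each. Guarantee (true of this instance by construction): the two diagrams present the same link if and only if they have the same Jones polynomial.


equivalent: no
D1 (bracket -A^-4 + 2 - A^4 + 2A^8 - A^12 + A^16 - A^20; 12 crossings at w = 0): V = -x^-5 + x^-4 - x^-3 + 2x^-2 - x^-1 + 2 - x
D2 (bracket A^-6 + 2A^2 - 2A^6 + 2A^10 - 3A^14 + 2A^18 - 2A^22 + A^26; 12 crossings at w = -6): V = x^-11 - 2x^-10 + 2x^-9 - 3x^-8 + 2x^-7 - 2x^-6 + 2x^-5 + x^-3
key observation: 2 values of V(x) split the 2 diagrams


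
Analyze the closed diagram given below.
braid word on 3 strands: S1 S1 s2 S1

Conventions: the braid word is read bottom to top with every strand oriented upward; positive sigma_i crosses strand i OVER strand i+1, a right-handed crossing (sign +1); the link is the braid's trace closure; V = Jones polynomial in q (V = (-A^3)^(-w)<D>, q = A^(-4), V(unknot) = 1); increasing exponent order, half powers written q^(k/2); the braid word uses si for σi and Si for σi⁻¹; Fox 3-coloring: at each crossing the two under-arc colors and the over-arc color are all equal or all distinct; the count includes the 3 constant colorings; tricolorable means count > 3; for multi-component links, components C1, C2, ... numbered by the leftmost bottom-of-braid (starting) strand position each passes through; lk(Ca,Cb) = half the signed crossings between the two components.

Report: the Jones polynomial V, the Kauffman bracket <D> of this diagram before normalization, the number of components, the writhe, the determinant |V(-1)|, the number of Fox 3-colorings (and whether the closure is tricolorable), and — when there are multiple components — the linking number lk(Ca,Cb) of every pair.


Jones polynomial: V(q) = -q^-4 + q^-3 + q^-1
<D> = A^-2 + A^6 - A^10; writhe -2
components 1, writhe -2 (4 crossings)
3-colorings: 9 of 3^4, det 3 — tricolorable
note: w = -2 shifts under R1 moves; the (-A^3)^(2) factor cancels that in V


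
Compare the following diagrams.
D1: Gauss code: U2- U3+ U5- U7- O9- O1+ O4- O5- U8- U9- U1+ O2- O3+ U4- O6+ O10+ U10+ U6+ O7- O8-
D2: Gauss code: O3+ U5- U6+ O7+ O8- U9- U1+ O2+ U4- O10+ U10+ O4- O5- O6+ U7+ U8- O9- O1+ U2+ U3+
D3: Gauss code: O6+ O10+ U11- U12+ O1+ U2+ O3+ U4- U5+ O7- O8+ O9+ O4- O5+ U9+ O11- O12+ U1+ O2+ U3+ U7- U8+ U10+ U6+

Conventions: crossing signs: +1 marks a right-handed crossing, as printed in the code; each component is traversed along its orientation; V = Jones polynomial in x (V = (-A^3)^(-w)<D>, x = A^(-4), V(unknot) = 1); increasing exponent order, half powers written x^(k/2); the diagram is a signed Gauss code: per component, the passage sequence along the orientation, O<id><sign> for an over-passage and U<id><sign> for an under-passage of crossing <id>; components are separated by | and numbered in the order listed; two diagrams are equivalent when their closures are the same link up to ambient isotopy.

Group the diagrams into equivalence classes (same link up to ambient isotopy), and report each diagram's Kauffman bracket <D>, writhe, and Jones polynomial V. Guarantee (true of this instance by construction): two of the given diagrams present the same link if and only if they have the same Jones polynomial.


equivalence classes: {D1} | {D2} | {D3}
D1 (bracket A^-2 + A^6 - A^10; 10 crossings at w = -2): V = -x^-4 + x^-3 + x^-1
V(D2) = 1  (w +2, c 10, <D> = A^6)
V(D3) = x + x^3 - x^4  [12 crossings, <D> = -A^2 + A^6 + A^14, w = +6]
key observation: 3 values of V(x) split the 3 diagrams


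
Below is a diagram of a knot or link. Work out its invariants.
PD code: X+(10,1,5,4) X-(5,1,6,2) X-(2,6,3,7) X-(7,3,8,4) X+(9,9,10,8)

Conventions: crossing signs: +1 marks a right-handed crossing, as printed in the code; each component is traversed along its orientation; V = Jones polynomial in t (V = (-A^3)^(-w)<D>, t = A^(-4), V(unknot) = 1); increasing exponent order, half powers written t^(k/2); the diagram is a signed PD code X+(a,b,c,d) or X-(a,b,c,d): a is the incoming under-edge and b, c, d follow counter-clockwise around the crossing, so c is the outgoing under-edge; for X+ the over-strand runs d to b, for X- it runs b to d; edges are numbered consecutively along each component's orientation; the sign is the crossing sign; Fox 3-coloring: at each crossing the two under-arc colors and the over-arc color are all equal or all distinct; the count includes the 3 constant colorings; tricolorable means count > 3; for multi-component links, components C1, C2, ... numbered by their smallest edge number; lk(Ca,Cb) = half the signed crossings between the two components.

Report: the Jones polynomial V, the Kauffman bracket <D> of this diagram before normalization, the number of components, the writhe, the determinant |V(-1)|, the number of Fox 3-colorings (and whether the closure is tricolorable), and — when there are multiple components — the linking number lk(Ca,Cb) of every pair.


V(t) = -t^(-5/2) - t^(-1/2)
bracket: A^-1 + A^7, w = -1
2 components, writhe -1, over 5 crossings
lk(C1,C2) = -1
det 2, colorings 3 of 3^5 — not tricolorable
observation: the span of V is 2, within the link bound 5 + 2 - 1


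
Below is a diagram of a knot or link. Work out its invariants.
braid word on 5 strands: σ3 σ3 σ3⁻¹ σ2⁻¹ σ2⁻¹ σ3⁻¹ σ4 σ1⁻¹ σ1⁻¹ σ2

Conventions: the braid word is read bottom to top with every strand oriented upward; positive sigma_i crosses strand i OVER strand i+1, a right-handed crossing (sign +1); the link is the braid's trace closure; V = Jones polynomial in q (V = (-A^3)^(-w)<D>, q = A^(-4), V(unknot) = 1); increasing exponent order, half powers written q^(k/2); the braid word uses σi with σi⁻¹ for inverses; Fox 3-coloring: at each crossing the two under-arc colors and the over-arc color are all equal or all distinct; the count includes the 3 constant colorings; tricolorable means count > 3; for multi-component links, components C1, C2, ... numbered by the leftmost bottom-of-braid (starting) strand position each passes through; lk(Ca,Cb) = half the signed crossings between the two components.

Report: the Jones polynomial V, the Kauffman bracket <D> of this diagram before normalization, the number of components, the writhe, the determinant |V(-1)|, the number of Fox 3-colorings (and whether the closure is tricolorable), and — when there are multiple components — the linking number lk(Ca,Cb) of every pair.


V = q^-5 + 2q^-3 + q^-1
<D> = A^-2 + 2A^6 + A^14 (w = -2)
3 components over 10 crossings, w = -2
lk(C1,C2): -1
lk(C1,C3) = 0
linking number lk(C2,C3) = -1
3 Fox colorings among 3^10, |V(-1)| = 4: not tricolorable
why: |V(-1)| = 4: so not tricolorable, since 3 does not divide 4


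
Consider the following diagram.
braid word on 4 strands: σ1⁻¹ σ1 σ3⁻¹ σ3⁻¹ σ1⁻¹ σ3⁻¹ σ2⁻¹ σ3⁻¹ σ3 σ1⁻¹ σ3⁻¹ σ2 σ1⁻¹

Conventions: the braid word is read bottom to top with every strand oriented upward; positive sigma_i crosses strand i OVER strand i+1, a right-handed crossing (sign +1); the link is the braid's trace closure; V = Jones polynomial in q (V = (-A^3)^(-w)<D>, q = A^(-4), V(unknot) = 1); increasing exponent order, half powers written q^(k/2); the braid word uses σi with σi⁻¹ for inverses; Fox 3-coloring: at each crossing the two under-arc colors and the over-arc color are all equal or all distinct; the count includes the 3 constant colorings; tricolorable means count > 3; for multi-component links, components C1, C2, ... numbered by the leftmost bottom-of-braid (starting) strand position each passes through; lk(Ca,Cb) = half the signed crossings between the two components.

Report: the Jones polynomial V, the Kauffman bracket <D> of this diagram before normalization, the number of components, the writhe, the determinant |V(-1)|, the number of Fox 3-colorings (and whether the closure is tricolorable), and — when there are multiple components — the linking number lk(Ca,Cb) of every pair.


V = -q^-9 + 2q^-8 - 3q^-7 + 3q^-6 - 3q^-5 + 3q^-4 - q^-3 + q^-2
<D> = -A^-13 + A^-9 - 3A^-5 + 3A^-1 - 3A^3 + 3A^7 - 2A^11 + A^15 (w = -7)
1 component over 13 crossings, w = -7
3 Fox colorings among 3^13, |V(-1)| = 17: not tricolorable
why: |V(-1)| = 17: so not tricolorable, since 3 does not divide 17


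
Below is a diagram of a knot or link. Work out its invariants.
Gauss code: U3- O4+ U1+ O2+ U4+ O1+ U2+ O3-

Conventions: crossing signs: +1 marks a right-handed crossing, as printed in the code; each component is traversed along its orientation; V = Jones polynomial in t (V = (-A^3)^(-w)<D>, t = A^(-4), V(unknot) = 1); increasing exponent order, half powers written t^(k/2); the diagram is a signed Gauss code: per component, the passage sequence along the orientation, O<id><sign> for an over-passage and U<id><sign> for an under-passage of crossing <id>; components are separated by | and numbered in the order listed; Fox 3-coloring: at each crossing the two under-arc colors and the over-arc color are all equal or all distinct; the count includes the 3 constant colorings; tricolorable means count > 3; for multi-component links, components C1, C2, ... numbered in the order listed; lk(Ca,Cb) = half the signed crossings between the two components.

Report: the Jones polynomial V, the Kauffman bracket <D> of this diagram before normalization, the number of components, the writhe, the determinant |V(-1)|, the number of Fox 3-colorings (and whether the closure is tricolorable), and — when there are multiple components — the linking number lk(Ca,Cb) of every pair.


V(t) = t + t^3 - t^4
bracket: -A^-10 + A^-6 + A^2, w = +2
1 component, writhe +2, over 4 crossings
det 3, colorings 9 of 3^4 — tricolorable
observation: |V(-1)| = 3: so tricolorable, since 3 divides 3


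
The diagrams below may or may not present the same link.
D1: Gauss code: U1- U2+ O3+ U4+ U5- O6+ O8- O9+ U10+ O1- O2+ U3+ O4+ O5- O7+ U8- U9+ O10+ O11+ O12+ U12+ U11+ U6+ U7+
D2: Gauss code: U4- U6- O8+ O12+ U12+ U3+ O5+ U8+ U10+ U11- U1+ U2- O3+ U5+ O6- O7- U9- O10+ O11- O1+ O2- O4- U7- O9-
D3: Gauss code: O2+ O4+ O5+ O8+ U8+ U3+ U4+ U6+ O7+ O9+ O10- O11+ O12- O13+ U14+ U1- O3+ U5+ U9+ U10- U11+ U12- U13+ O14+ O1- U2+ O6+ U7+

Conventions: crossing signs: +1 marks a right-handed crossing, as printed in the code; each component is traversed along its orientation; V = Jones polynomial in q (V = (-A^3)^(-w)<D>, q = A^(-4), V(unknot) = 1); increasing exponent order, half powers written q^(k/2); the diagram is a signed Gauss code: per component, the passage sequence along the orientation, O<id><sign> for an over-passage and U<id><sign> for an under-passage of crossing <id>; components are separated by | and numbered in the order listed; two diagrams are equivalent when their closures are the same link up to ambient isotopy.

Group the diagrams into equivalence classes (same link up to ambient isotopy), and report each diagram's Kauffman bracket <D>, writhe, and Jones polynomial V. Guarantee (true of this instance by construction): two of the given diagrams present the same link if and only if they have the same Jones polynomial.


grouping into links: {D1} | {D2} | {D3}
V(D1) = q + q^3 - q^4  (w +6, c 12, <D> = -A^2 + A^6 + A^14)
V(D2) = -q^-3 + q^-2 - q^-1 + 3 - q + q^2 - q^3  (w 0, c 12, <D> = -A^-12 + A^-8 - A^-4 + 3 - A^4 + A^8 - A^12)
D3 (bracket -A^-4 + 1 - A^4 + A^8 + A^16; 14 crossings at w = +8): V = q^2 + q^4 - q^5 + q^6 - q^7
why: 3 values of V(q) split the 3 diagrams


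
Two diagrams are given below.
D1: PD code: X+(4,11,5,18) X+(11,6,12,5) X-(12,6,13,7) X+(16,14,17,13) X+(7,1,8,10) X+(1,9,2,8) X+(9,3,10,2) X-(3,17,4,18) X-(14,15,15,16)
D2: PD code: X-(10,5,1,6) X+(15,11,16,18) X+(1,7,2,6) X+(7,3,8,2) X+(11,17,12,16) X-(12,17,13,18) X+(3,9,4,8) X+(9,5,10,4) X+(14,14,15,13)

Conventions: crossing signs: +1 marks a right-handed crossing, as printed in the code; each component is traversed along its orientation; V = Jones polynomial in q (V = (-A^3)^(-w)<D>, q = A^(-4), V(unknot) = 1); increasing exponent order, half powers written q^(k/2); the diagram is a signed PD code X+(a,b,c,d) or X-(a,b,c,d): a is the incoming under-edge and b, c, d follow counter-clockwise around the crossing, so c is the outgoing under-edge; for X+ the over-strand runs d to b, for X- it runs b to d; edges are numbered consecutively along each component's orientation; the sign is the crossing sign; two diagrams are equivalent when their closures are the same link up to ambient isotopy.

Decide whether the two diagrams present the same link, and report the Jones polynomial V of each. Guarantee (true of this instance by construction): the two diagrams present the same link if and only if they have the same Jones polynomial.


equivalent: yes
V(D1) = -q^(1/2) - q^(3/2) - q^(5/2) + q^(9/2)  (w +3, c 9, <D> = -A^-9 + A^-1 + A^3 + A^7)
V(D2) = -q^(1/2) - q^(3/2) - q^(5/2) + q^(9/2)  [9 crossings, <D> = -A^-3 + A^5 + A^9 + A^13, w = +5]
key observation: one V(q) for all 2 diagrams — one class (guaranteed)
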